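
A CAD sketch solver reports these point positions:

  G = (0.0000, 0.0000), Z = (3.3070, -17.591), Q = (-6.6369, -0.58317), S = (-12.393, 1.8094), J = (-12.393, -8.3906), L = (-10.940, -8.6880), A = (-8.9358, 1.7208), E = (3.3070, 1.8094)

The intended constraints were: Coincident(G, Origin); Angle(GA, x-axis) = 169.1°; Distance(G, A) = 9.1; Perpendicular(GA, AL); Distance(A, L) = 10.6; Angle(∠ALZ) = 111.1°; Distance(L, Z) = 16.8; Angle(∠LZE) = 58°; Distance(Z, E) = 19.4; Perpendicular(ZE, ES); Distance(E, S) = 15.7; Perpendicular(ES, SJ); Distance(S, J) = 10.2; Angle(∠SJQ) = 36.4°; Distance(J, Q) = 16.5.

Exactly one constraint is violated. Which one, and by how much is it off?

Distance(J, Q) = 16.5 — off by 6.80.

G = (0.00, 0.00) ✓; GA at 169.1° ✓; |GA| = 9.100 ✓; ∠(GA, AL) = 90.00° ✓; |AL| = 10.60 ✓; ∠ALZ = 111.1° ✓; |LZ| = 16.80 ✓; ∠LZE = 58.00° ✓; |ZE| = 19.40 ✓; ∠(ZE, ES) = 90.00° ✓; |ES| = 15.70 ✓; ∠(ES, SJ) = 90.00° ✓; |SJ| = 10.20 ✓; ∠SJQ = 36.40° ✓; |JQ| = 9.700 ✗.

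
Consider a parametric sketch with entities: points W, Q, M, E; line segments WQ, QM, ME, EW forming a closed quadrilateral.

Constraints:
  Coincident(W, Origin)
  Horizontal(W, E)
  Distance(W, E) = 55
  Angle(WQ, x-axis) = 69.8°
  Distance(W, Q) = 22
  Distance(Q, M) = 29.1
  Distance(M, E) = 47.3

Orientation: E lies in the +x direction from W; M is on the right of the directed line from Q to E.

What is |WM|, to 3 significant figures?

11.9

Checks: |QM| = 29.10 ✓; |ME| = 47.30 ✓.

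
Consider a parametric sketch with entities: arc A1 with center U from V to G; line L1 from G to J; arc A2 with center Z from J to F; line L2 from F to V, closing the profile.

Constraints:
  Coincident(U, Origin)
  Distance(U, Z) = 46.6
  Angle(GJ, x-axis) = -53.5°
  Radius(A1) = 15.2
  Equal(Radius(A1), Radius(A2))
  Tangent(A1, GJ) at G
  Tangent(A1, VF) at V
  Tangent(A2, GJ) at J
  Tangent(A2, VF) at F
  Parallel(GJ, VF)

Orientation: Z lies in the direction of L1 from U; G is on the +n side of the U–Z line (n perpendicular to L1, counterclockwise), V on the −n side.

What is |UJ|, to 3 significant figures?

49.0

The slot axis is L1's direction at -53.5°, so u = (cos -53.5°, sin -53.5°) = (0.595, -0.804) and n = (−sin -53.5°, cos -53.5°) = (0.804, 0.595). U is at the origin and Z lies 46.6 along u from U, so Z = 46.6·u = (27.7, -37.5). Tangency of A1 to both parallel lines with radius 15.2 puts G and V at U ± 15.2·n: G = (12.2, 9.04), V = (-12.2, -9.04). Equal radii place J and F the same way about Z: J = Z + 15.2·n = (39.9, -28.4), F = Z − 15.2·n = (15.5, -46.5). Then |UJ| = |J − U| = 49.0.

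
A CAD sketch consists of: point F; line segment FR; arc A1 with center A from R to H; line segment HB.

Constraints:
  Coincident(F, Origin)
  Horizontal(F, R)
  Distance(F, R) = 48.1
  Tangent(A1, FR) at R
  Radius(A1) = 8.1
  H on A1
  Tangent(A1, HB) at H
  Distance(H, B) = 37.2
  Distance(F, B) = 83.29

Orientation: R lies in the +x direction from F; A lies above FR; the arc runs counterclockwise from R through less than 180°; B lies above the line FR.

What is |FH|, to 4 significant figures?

54.85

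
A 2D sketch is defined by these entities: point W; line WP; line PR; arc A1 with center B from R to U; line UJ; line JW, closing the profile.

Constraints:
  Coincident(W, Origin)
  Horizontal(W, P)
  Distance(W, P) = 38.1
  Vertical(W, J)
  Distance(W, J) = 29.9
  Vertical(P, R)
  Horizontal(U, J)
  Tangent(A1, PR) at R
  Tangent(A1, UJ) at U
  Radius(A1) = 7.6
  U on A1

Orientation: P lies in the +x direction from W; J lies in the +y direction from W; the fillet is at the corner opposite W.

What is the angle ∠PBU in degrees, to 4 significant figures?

161.2°

The virtual corner opposite W is at (38.10, 29.90). Tangency of A1 to PR means the radius BR is perpendicular to PR and tangency of A1 to UJ means the radius BU is perpendicular to UJ, with radius 7.6, so the center B sits 7.6 in from both sides at B = (30.50, 22.30). That places the tangent points at R = (38.10, 22.30) on PR and U = (30.50, 29.90) on UJ. Then cos ∠PBU = BP·BU / (|BP||BU|), giving 161.2°.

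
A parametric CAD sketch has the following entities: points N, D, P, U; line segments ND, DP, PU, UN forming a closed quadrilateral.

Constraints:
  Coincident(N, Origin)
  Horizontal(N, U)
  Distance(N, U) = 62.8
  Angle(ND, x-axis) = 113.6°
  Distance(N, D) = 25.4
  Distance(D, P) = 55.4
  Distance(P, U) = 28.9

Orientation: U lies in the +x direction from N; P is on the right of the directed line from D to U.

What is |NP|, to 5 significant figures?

36.209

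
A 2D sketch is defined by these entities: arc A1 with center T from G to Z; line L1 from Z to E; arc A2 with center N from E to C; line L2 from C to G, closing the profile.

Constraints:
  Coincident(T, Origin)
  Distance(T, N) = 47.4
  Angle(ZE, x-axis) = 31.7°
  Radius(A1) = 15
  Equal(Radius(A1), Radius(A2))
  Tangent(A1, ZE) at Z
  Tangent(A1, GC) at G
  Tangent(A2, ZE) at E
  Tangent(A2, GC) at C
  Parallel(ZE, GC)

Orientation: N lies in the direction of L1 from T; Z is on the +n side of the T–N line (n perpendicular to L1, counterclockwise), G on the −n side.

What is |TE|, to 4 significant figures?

49.72

Tangency of A1 to both parallel lines with radius 15.0 puts Z and G at T ± 15.0·n: Z = (-7.882, 12.76), G = (7.882, -12.76). Equal radii place E and C the same way about N: E = N + 15.0·n = (32.45, 37.67), C = N − 15.0·n = (48.21, 12.15). Then |TE| = |E − T| = 49.72.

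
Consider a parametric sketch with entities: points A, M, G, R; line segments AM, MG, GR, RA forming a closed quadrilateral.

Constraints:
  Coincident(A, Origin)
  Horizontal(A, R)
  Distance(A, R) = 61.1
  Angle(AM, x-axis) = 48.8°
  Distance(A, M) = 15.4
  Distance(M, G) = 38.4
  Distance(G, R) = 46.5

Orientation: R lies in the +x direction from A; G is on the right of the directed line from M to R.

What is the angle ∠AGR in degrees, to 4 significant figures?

98.73°

Checks: |MG| = 38.40 ✓; |GR| = 46.50 ✓.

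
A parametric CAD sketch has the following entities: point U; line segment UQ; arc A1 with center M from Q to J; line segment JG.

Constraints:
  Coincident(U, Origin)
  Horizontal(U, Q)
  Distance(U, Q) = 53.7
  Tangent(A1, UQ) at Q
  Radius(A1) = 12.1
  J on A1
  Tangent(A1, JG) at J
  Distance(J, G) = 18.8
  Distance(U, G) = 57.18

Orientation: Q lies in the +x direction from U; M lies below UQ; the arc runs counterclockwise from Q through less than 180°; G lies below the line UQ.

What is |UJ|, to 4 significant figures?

44.57

Checks: |MJ| = 12.10 ✓; ∠(MJ, JG) = 90.00° ✓; |JG| = 18.80 ✓; |UG| = 57.18 ✓.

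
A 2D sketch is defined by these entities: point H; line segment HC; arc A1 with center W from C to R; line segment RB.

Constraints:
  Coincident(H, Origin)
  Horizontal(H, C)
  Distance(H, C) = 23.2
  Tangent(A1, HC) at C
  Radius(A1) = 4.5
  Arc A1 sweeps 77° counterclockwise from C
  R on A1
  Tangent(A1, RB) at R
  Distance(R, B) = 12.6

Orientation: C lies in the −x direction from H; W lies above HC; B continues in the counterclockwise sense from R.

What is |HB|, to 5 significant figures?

22.448

On A1, C sits at bearing -90° from W; a 77° counterclockwise sweep puts R at bearing -13°, so R = W + 4.5·(cos -13°, sin -13°) = (-18.815, 3.4877). Since A1 is tangent to RB there, WR ⟂ RB, so RB runs along (−sin -13°, cos -13°); with |RB| = 12.6, B = (-15.981, 15.765). Then |HB| = |B − H| = 22.448.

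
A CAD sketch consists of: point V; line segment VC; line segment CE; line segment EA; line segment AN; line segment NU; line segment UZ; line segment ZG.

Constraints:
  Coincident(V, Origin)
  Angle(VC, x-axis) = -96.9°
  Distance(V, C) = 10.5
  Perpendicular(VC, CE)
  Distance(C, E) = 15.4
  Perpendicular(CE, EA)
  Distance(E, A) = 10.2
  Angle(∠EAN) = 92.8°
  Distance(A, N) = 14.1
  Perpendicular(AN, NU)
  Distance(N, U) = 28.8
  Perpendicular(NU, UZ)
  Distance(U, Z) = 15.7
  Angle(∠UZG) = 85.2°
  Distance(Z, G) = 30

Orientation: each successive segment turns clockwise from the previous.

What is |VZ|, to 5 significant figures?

33.052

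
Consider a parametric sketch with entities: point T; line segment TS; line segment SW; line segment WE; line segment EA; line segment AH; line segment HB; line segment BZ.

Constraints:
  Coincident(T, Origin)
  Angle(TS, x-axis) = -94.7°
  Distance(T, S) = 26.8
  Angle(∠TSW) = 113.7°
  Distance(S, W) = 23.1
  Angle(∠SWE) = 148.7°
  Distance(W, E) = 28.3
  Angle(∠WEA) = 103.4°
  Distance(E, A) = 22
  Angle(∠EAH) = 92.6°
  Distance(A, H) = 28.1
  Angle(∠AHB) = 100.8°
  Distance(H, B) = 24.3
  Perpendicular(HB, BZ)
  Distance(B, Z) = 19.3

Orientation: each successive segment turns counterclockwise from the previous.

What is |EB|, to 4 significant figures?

33.70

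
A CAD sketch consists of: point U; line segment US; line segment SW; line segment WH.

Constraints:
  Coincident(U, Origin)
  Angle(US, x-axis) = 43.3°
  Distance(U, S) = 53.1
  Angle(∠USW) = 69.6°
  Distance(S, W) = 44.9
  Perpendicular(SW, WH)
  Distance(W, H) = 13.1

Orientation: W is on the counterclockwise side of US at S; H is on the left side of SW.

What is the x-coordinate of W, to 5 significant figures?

-1.6075

U is at the origin; US runs at 43.3° with length 53.1, so S = 53.1·(cos 43.3°, sin 43.3°) = (38.645, 36.417). ∠USW = 69.6°, so SW runs at 43.3° + (180° − 69.6°) = 153.70° from the x-axis; with |SW| = 44.9, W = S + 44.9·(cos 153.70°, sin 153.70°) = (-1.6075, 56.311). So W.x = -1.6075.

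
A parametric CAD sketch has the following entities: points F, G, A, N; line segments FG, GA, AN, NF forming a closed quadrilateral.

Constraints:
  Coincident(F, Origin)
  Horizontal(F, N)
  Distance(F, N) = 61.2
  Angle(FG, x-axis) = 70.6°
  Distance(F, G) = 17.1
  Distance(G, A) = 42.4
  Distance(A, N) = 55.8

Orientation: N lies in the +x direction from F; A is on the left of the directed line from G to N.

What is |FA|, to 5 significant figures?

58.668

F is at the origin; FN is horizontal with |FN| = 61.2 and N in +x, so N = (61.2, 0). FG runs at 70.6° with |FG| = 17.1, so G = (5.6800, 16.129). A is determined by |GA| = 42.4 and |AN| = 55.8 together: it lies at the intersection of circle(G, 42.4) and circle(N, 55.8). With |GN| = 57.815, the foot of the radical line on GN is 17.528 from G and the perpendicular offset is √(42.4² − 17.528²) = 38.608. Taking the left-of-GN solution: A = (33.282, 48.314).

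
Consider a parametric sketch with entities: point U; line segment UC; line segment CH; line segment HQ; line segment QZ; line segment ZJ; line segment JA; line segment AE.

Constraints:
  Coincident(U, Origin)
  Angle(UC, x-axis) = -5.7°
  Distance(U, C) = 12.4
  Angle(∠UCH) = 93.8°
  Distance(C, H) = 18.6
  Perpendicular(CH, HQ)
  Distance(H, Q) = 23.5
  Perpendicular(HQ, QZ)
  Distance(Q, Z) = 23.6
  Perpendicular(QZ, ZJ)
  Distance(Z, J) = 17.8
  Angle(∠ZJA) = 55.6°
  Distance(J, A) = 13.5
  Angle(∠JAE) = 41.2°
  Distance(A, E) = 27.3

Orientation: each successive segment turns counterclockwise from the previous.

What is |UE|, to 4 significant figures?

20.58

U is at the origin; UC runs at -5.7° with length 12.4, so C = (12.34, -1.232). ∠UCH = 93.8° gives CH at 80.50° from the x-axis; with |CH| = 18.6, H = (15.41, 17.11). CH ⟂ HQ, so HQ runs at 170.5°; with |HQ| = 23.5, Q = (-7.769, 20.99). HQ is perpendicular to QZ, so QZ runs at -99.50°; with |QZ| = 23.6, Z = (-11.66, -2.284). QZ is perpendicular to ZJ, so ZJ runs at -9.500°; with |ZJ| = 17.8, J = (5.892, -5.222). ∠ZJA = 55.6° gives JA at 114.9° from the x-axis; with |JA| = 13.5, A = (0.2076, 7.023). ∠JAE = 41.2° gives AE at -106.3° from the x-axis; with |AE| = 27.3, E = (-7.455, -19.18). Then |UE| = |E − U| = 20.58.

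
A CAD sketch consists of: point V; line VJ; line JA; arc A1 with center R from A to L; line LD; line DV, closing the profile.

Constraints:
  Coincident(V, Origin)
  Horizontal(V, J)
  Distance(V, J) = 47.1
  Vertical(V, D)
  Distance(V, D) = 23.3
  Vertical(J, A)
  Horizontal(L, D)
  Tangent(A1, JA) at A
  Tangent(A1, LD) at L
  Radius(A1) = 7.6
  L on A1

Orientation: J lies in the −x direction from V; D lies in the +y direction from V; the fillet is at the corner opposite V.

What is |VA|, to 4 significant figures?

49.65

The virtual corner opposite V is at (-47.10, 23.30). The tangent condition forces RA to be normal to JA and tangency of A1 to LD means the radius RL is perpendicular to LD, with radius 7.6, so the center R sits 7.6 in from both sides at R = (-39.50, 15.70). That places the tangent points at A = (-47.10, 15.70) on JA and L = (-39.50, 23.30) on LD. Then |VA| = |A − V| = 49.65.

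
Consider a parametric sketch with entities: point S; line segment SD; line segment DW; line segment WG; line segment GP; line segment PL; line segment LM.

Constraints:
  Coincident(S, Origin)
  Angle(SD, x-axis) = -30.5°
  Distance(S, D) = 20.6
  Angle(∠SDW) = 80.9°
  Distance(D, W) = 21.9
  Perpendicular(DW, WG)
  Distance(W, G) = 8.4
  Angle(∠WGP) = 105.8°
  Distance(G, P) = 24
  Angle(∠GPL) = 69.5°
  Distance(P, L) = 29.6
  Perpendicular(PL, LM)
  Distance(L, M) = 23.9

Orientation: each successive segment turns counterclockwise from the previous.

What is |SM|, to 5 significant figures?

39.504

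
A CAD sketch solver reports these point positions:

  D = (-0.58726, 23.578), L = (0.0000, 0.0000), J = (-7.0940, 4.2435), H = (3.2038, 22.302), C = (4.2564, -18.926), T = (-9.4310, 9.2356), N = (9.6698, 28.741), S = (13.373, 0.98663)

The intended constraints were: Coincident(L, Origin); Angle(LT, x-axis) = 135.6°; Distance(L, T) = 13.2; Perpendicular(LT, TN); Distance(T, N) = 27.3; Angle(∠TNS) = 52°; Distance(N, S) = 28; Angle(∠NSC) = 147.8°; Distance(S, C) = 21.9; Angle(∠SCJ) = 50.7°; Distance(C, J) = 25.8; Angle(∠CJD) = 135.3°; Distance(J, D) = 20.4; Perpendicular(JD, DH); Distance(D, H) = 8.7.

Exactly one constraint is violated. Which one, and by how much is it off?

Distance(D, H) = 8.7 — off by 4.70.

L = (0.00, 0.00) ✓; LT at 135.6° ✓; |LT| = 13.20 ✓; ∠(LT, TN) = 90.00° ✓; |TN| = 27.30 ✓; ∠TNS = 52.00° ✓; |NS| = 28.00 ✓; ∠NSC = 147.8° ✓; |SC| = 21.90 ✓; ∠SCJ = 50.70° ✓; |CJ| = 25.80 ✓; ∠CJD = 135.3° ✓; |JD| = 20.40 ✓; ∠(JD, DH) = 90.00° ✓; |DH| = 4.000 ✗.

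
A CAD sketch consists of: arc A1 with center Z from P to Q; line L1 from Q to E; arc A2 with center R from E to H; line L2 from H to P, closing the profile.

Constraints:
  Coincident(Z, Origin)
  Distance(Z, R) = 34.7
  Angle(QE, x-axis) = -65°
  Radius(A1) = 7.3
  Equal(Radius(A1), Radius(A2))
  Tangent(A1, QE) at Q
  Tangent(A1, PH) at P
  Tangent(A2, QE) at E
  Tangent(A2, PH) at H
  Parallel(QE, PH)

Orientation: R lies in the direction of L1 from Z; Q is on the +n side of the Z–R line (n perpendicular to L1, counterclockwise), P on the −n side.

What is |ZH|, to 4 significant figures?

35.46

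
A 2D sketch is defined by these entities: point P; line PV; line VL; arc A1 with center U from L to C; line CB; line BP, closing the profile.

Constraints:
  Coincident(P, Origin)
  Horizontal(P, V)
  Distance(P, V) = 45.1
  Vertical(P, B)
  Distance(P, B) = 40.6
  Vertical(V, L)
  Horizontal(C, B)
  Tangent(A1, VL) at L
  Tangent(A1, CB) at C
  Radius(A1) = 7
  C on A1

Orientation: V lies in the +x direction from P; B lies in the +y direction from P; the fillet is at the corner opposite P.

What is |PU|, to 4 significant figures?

50.80

PB is vertical with |PB| = 40.6 and B on the +y side, so B = (0.000, 40.60). The virtual corner opposite P is at (45.10, 40.60). Tangency of A1 to VL means the radius UL is perpendicular to VL and tangency of A1 to CB means the radius UC is perpendicular to CB, with radius 7.0, so the center U sits 7.0 in from both sides at U = (38.10, 33.60). Then |PU| = |U − P| = 50.80.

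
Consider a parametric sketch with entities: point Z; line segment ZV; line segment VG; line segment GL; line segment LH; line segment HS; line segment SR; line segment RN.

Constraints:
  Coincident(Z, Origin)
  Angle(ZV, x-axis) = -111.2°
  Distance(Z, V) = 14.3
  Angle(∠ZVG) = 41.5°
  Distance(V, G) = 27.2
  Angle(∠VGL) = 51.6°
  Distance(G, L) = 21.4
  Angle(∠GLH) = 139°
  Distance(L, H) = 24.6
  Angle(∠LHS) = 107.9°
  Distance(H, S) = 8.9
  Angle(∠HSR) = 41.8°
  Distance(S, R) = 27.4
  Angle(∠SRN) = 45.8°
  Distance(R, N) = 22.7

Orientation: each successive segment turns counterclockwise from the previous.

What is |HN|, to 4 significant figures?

11.46

Z is at the origin; ZV runs at -111.2° with length 14.3, so V = (-5.171, -13.33). ∠ZVG = 41.5° gives VG at 27.30° from the x-axis; with |VG| = 27.2, G = (19.00, -0.8570). ∠VGL = 51.6° gives GL at 155.7° from the x-axis; with |GL| = 21.4, L = (-0.5049, 7.949). ∠GLH = 139.0° gives LH at -163.3° from the x-axis; with |LH| = 24.6, H = (-24.07, 0.8804). ∠LHS = 107.9° gives HS at -91.20° from the x-axis; with |HS| = 8.9, S = (-24.25, -8.018). ∠HSR = 41.8° gives SR at 47.00° from the x-axis; with |SR| = 27.4, R = (-5.567, 12.02). ∠SRN = 45.8° gives RN at -178.8° from the x-axis; with |RN| = 22.7, N = (-28.26, 11.55). Then |HN| = |N − H| = 11.46.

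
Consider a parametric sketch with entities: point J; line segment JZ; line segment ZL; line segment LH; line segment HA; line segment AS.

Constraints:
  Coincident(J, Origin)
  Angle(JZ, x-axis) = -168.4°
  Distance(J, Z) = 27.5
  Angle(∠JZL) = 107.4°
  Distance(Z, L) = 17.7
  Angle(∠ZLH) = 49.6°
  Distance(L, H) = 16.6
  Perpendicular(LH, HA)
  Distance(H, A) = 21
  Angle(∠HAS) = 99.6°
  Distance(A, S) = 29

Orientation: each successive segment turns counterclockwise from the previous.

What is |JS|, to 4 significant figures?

53.97

J is at the origin; JZ runs at -168.4° with length 27.5, so Z = (-26.94, -5.530). ∠JZL = 107.4° gives ZL at -95.80° from the x-axis; with |ZL| = 17.7, L = (-28.73, -23.14). ∠ZLH = 49.6° gives LH at 34.60° from the x-axis; with |LH| = 16.6, H = (-15.06, -13.71). The perpendicularity gives HA at right angles to LH, so HA runs at 124.6°; with |HA| = 21.0, A = (-26.99, 3.573). ∠HAS = 99.6° gives AS at -155.0° from the x-axis; with |AS| = 29.0, S = (-53.27, -8.683). Then |JS| = |S − J| = 53.97.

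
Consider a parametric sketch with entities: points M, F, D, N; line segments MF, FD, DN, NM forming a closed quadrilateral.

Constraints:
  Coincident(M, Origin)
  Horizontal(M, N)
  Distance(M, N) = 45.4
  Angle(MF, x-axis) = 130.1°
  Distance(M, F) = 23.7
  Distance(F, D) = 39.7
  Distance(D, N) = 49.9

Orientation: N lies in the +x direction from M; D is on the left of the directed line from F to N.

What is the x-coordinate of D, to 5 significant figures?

17.110

M is at the origin; M and N share the same y with |MN| = 45.4 and N in +x, so N = (45.4, 0). MF runs at 130.1° with |MF| = 23.7, so F = (-15.266, 18.129). D is determined by |FD| = 39.7 and |DN| = 49.9 together: it lies at the intersection of circle(F, 39.7) and circle(N, 49.9). With |FN| = 63.316, the foot of the radical line on FN is 24.441 from F and the perpendicular offset is √(39.7² − 24.441²) = 31.284. Taking the left-of-FN solution: D = (17.110, 41.105).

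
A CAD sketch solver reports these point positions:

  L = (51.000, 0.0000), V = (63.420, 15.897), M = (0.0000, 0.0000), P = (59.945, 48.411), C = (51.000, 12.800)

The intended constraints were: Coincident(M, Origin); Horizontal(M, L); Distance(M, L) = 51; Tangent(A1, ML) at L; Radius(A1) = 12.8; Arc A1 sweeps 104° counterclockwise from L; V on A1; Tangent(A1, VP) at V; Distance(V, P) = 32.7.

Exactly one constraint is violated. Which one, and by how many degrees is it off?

Tangent(A1, VP) at V — off by 7.90°.

M = (0.00, 0.00) ✓; M.y = 0.00, L.y = 0.00 ✓; |ML| = 51.00 ✓; ∠(CL, LM) = 90.00° ✓; |CL| = 12.80 ✓; bearing(C→V) − bearing(C→L) = 104.0° ✓; |CV| = 12.80 ✓; ∠(CV, VP) = 97.90° ✗; |VP| = 32.70 ✓.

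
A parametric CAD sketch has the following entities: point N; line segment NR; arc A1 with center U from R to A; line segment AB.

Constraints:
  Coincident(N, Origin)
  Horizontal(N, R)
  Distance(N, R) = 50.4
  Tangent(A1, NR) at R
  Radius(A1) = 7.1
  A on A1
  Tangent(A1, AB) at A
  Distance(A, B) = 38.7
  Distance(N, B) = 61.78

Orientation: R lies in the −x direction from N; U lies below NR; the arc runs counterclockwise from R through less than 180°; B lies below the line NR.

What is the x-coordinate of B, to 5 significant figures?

-41.798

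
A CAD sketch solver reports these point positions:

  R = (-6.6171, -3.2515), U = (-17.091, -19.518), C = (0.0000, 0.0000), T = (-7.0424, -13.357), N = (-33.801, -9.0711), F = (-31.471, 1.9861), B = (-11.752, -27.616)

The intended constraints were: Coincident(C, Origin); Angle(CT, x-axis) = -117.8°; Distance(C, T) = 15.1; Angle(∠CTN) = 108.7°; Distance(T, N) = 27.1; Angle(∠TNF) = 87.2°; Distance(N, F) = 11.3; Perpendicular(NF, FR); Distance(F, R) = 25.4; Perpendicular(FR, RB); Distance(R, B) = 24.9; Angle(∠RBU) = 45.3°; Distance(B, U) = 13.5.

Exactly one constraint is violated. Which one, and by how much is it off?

Distance(B, U) = 13.5 — off by 3.80.

C = (0.00, 0.00) ✓; CT at -117.8° ✓; |CT| = 15.10 ✓; ∠CTN = 108.7° ✓; |TN| = 27.10 ✓; ∠TNF = 87.20° ✓; |NF| = 11.30 ✓; ∠(NF, FR) = 90.00° ✓; |FR| = 25.40 ✓; ∠(FR, RB) = 90.00° ✓; |RB| = 24.90 ✓; ∠RBU = 45.30° ✓; |BU| = 9.700 ✗.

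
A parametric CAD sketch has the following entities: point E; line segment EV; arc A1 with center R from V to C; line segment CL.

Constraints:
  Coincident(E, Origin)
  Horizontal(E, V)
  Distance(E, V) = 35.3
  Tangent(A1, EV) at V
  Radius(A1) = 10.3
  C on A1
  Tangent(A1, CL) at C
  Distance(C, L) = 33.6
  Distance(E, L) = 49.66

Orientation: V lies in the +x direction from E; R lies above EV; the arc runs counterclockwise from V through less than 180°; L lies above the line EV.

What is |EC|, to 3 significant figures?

46.6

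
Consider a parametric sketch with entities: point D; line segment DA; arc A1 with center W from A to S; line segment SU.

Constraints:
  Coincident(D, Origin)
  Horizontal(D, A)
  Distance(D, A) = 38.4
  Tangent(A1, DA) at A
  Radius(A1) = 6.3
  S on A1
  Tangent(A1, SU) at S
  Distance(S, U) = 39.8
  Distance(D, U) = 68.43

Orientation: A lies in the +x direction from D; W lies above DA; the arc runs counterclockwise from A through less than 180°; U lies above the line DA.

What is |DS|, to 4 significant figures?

44.87

Checks: |WS| = 6.300 ✓; ∠(WS, SU) = 90.00° ✓; |SU| = 39.80 ✓; |DU| = 68.43 ✓.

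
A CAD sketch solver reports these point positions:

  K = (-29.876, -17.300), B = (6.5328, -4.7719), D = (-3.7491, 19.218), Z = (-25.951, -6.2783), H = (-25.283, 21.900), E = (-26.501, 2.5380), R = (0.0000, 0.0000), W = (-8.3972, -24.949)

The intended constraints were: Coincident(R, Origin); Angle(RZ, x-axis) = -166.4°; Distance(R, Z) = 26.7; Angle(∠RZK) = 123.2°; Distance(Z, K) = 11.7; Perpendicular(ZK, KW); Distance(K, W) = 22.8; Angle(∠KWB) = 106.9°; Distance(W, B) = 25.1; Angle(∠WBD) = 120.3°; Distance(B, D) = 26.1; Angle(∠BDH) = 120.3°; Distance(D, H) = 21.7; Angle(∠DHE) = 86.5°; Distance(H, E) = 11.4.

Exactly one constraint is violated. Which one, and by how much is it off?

Distance(H, E) = 11.4 — off by 8.00.

R = (0.00, 0.00) ✓; RZ at -166.4° ✓; |RZ| = 26.70 ✓; ∠RZK = 123.2° ✓; |ZK| = 11.70 ✓; ∠(ZK, KW) = 90.00° ✓; |KW| = 22.80 ✓; ∠KWB = 106.9° ✓; |WB| = 25.10 ✓; ∠WBD = 120.3° ✓; |BD| = 26.10 ✓; ∠BDH = 120.3° ✓; |DH| = 21.70 ✓; ∠DHE = 86.50° ✓; |HE| = 19.40 ✗.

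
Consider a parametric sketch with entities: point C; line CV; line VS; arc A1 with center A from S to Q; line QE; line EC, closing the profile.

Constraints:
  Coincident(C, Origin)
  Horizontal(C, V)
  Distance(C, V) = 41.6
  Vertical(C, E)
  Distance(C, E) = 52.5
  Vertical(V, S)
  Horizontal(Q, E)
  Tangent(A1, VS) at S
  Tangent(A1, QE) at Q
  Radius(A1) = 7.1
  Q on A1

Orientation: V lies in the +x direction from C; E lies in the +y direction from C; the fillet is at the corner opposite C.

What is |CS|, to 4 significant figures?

61.58

C is at the origin; CV is horizontal with |CV| = 41.6 and V on the +x side, so V = (41.60, 0.000). C and E share the same x with |CE| = 52.5 and E on the +y side, so E = (0.000, 52.50). The virtual corner opposite C is at (41.60, 52.50). The tangent condition forces AS to be normal to VS and the tangent condition forces AQ to be normal to QE, with radius 7.1, so the center A sits 7.1 in from both sides at A = (34.50, 45.40). That places the tangent points at S = (41.60, 45.40) on VS and Q = (34.50, 52.50) on QE. Then |CS| = |S − C| = 61.58.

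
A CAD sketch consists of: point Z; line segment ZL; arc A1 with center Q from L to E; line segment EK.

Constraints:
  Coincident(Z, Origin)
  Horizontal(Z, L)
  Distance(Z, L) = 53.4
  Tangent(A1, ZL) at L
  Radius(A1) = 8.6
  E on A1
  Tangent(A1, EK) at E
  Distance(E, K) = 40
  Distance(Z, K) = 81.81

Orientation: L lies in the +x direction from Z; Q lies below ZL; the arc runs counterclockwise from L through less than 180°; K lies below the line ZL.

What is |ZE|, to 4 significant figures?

47.86

Z is at the origin; Z and L share the same y with |ZL| = 53.4 and L on the +x side, so L = (53.40, 0.000). A1 meets ZL tangentially, so QL is at right angles to ZL, so Q = L + (0, -8.6) = (53.40, -8.600). Since QE ⟂ EK (tangency), |QK| = √(8.6² + 40.0²) = 40.91 regardless of where E sits on A1. So K lies on both circle(Z, 81.81) and circle(Q, 40.91); the below-ZL intersection is K = (66.77, -47.27). E is the foot of the tangent from K: E = (46.04, -13.06).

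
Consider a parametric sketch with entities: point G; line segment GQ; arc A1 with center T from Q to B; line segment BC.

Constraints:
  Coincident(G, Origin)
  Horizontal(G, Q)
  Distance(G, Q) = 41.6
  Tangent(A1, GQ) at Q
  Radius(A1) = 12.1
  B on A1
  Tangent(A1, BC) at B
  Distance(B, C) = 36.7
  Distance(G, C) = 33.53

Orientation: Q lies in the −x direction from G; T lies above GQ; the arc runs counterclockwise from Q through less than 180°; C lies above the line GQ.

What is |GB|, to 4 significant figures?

32.63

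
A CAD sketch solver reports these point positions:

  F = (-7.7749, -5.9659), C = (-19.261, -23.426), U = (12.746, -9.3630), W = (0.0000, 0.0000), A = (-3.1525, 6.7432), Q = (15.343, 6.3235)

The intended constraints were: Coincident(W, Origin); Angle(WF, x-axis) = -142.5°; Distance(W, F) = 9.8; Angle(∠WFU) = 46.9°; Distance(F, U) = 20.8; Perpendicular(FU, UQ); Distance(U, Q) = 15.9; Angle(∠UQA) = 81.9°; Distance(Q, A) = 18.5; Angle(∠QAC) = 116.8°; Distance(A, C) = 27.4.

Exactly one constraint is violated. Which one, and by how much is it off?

Distance(A, C) = 27.4 — off by 6.80.

W = (0.00, 0.00) ✓; WF at -142.5° ✓; |WF| = 9.800 ✓; ∠WFU = 46.90° ✓; |FU| = 20.80 ✓; ∠(FU, UQ) = 90.00° ✓; |UQ| = 15.90 ✓; ∠UQA = 81.90° ✓; |QA| = 18.50 ✓; ∠QAC = 116.8° ✓; |AC| = 34.20 ✗.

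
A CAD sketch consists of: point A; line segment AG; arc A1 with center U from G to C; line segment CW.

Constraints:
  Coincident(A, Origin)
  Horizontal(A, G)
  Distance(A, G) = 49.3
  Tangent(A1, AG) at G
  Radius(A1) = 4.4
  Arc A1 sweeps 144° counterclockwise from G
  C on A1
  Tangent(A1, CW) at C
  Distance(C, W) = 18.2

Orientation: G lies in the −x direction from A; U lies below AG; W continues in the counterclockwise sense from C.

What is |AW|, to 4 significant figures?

41.58

A is at the origin; A and G share the same y with |AG| = 49.3 and G on the −x side, so G = (-49.30, 0.000). Since A1 is tangent to AG there, UG ⟂ AG, so U = G + (0, -4.4) = (-49.30, -4.400). On A1, G sits at bearing 90° from U; a 144° counterclockwise sweep puts C at bearing 234°, so C = U + 4.4·(cos 234°, sin 234°) = (-51.89, -7.960). Since A1 is tangent to CW there, UC ⟂ CW, so CW runs along (−sin 234°, cos 234°); with |CW| = 18.2, W = (-37.16, -18.66). Then |AW| = |W − A| = 41.58.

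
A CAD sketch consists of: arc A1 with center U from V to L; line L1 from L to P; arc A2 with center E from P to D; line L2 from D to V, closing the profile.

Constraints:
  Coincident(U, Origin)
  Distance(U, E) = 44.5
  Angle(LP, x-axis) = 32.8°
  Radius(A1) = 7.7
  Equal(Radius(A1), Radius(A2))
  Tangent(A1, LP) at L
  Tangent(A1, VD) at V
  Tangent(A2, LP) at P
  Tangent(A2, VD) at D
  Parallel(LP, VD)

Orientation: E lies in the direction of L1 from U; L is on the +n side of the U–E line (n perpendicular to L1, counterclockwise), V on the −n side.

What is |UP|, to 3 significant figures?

45.2

Tangency of A1 to both parallel lines with radius 7.7 puts L and V at U ± 7.7·n: L = (-4.17, 6.47), V = (4.17, -6.47). Equal radii place P and D the same way about E: P = E + 7.7·n = (33.2, 30.6), D = E − 7.7·n = (41.6, 17.6). Then |UP| = |P − U| = 45.2.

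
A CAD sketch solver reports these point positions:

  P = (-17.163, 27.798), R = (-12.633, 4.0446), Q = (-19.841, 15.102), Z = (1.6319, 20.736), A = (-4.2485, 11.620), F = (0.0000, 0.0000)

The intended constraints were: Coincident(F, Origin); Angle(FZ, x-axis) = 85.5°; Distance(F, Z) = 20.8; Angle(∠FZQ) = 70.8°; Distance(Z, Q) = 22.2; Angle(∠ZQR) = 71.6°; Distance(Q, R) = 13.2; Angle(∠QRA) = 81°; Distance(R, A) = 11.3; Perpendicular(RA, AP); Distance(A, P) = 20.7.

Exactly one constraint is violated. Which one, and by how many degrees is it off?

Perpendicular(RA, AP) — off by 3.50°.

F = (0.00, 0.00) ✓; FZ at 85.50° ✓; |FZ| = 20.80 ✓; ∠FZQ = 70.80° ✓; |ZQ| = 22.20 ✓; ∠ZQR = 71.60° ✓; |QR| = 13.20 ✓; ∠QRA = 81.00° ✓; |RA| = 11.30 ✓; ∠(RA, AP) = 86.50° ✗; |AP| = 20.70 ✓.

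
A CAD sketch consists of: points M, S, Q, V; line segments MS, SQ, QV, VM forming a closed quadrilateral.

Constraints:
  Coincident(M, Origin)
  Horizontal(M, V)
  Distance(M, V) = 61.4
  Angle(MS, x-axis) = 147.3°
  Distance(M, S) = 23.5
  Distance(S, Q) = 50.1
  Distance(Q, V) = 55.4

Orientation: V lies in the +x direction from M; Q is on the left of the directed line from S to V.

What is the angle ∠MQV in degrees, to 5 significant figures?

74.251°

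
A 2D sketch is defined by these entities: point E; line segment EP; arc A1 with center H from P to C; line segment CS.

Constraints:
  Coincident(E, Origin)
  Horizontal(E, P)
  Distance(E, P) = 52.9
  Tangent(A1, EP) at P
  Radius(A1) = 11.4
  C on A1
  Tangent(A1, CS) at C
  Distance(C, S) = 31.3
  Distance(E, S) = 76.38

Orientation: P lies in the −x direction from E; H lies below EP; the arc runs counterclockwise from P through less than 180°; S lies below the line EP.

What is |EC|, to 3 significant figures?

65.4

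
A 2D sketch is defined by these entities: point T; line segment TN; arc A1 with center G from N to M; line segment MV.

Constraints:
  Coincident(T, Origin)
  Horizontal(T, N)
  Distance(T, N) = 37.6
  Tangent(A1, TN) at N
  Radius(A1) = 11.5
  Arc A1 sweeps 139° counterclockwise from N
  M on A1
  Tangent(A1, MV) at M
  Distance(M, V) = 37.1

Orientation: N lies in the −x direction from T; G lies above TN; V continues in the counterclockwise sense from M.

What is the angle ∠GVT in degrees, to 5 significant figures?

20.740°

On A1, N sits at bearing -90° from G; a 139° counterclockwise sweep puts M at bearing 49°, so M = G + 11.5·(cos 49°, sin 49°) = (-30.055, 20.179). A1 meets MV tangentially, so GM is at right angles to MV, so MV runs along (−sin 49°, cos 49°); with |MV| = 37.1, V = (-58.055, 44.519). Then cos ∠GVT = VG·VT / (|VG||VT|), giving 20.740°.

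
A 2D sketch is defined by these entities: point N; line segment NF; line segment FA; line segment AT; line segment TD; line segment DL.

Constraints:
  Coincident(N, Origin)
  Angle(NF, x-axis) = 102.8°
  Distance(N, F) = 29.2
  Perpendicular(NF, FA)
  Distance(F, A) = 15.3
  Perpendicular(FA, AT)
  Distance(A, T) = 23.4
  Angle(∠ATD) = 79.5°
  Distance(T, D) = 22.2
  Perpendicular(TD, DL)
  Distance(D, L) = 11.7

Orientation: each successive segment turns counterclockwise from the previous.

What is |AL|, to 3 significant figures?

21.2

∠ATD = 79.5° gives TD at 23.3° from the x-axis; with |TD| = 22.2, D = (4.18, 11.0). TD is perpendicular to DL, so DL runs at 113°; with |DL| = 11.7, L = (-0.443, 21.8). Then |AL| = |L − A| = 21.2.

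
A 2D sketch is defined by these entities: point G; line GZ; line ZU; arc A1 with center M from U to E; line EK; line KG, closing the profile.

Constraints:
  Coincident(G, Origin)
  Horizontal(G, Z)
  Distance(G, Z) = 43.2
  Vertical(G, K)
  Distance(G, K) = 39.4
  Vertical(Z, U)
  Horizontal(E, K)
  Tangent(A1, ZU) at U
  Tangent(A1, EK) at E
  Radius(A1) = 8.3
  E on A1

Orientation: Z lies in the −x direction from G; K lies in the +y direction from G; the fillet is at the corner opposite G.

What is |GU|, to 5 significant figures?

53.230

G is at the origin; GZ is horizontal with |GZ| = 43.2 and Z on the −x side, so Z = (-43.200, 0.0000). G and K share the same x with |GK| = 39.4 and K on the +y side, so K = (0.0000, 39.400). The virtual corner opposite G is at (-43.200, 39.400). Tangency of A1 to ZU means the radius MU is perpendicular to ZU and tangency of A1 to EK means the radius ME is perpendicular to EK, with radius 8.3, so the center M sits 8.3 in from both sides at M = (-34.900, 31.100). That places the tangent points at U = (-43.200, 31.100) on ZU and E = (-34.900, 39.400) on EK. Then |GU| = |U − G| = 53.230.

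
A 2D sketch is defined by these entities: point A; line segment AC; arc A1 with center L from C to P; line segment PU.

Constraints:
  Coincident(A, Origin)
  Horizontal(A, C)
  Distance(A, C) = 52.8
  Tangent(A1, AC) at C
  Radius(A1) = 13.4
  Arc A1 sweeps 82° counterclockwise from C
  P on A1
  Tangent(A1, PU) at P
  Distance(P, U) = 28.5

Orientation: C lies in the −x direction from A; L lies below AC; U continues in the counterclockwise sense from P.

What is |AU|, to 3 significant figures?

80.5

A is at the origin; AC is horizontal with |AC| = 52.8 and C on the −x side, so C = (-52.8, 0.00). A1 meets AC tangentially, so LC is at right angles to AC, so L = C + (0, -13.4) = (-52.8, -13.4). On A1, C sits at bearing 90° from L; an 82° counterclockwise sweep puts P at bearing 172°, so P = L + 13.4·(cos 172°, sin 172°) = (-66.1, -11.5). Tangency of A1 to PU means the radius LP is perpendicular to PU, so PU runs along (−sin 172°, cos 172°); with |PU| = 28.5, U = (-70.0, -39.8). Then |AU| = |U − A| = 80.5.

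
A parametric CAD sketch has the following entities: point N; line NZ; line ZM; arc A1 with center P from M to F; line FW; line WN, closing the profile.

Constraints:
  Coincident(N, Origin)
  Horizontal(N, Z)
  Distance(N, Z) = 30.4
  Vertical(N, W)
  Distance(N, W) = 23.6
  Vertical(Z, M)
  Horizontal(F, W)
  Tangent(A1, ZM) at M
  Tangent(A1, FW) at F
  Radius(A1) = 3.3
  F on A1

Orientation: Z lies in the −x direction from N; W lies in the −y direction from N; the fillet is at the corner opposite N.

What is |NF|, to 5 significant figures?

35.936

N is at the origin; NZ is horizontal with |NZ| = 30.4 and Z on the −x side, so Z = (-30.400, 0.0000). N and W share the same x with |NW| = 23.6 and W on the −y side, so W = (0.0000, -23.600). The virtual corner opposite N is at (-30.400, -23.600). The tangent condition forces PM to be normal to ZM and since A1 is tangent to FW there, PF ⟂ FW, with radius 3.3, so the center P sits 3.3 in from both sides at P = (-27.100, -20.300). That places the tangent points at M = (-30.400, -20.300) on ZM and F = (-27.100, -23.600) on FW. Then |NF| = |F − N| = 35.936.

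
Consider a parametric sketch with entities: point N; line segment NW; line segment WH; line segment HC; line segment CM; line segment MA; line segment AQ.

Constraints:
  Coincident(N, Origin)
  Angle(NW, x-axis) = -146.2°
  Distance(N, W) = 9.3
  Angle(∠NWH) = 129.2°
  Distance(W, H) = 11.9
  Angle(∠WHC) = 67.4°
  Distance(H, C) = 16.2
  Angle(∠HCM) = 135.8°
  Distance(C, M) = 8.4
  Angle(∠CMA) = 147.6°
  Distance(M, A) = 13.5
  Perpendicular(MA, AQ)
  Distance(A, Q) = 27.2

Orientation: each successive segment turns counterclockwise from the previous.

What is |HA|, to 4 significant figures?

31.67

N is at the origin; NW runs at -146.2° with length 9.3, so W = (-7.728, -5.174). ∠NWH = 129.2° gives WH at -95.40° from the x-axis; with |WH| = 11.9, H = (-8.848, -17.02). ∠WHC = 67.4° gives HC at 17.20° from the x-axis; with |HC| = 16.2, C = (6.627, -12.23). ∠HCM = 135.8° gives CM at 61.40° from the x-axis; with |CM| = 8.4, M = (10.65, -4.855). ∠CMA = 147.6° gives MA at 93.80° from the x-axis; with |MA| = 13.5, A = (9.754, 8.615). Then |HA| = |A − H| = 31.67.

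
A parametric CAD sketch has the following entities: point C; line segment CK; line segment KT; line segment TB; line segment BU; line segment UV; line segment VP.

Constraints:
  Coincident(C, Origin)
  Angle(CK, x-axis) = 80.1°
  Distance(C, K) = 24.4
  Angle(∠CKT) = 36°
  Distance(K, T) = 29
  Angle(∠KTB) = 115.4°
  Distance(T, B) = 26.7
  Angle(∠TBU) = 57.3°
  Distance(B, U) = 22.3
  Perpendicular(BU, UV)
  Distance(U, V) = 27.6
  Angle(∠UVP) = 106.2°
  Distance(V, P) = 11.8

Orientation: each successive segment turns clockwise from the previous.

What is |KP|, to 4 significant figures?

34.42

BU is perpendicular to UV, so UV runs at 18.80°; with |UV| = 27.6, V = (19.27, 7.103). ∠UVP = 106.2° gives VP at -55.00° from the x-axis; with |VP| = 11.8, P = (26.04, -2.563). Then |KP| = |P − K| = 34.42.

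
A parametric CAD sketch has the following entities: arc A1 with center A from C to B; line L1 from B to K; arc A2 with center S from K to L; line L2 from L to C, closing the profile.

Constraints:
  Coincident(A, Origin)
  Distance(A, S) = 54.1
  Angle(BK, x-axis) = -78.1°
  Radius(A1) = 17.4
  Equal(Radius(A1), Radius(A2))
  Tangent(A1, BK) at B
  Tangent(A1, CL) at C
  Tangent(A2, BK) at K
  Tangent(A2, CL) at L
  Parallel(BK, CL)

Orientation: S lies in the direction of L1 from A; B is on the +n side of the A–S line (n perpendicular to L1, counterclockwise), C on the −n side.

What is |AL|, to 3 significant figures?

56.8

The slot axis is L1's direction at -78.1°, so u = (cos -78.1°, sin -78.1°) = (0.206, -0.979) and n = (−sin -78.1°, cos -78.1°) = (0.979, 0.206). A is at the origin and S lies 54.1 along u from A, so S = 54.1·u = (11.2, -52.9). Tangency of A1 to both parallel lines with radius 17.4 puts B and C at A ± 17.4·n: B = (17.0, 3.59), C = (-17.0, -3.59). Equal radii place K and L the same way about S: K = S + 17.4·n = (28.2, -49.3), L = S − 17.4·n = (-5.87, -56.5). Then |AL| = |L − A| = 56.8.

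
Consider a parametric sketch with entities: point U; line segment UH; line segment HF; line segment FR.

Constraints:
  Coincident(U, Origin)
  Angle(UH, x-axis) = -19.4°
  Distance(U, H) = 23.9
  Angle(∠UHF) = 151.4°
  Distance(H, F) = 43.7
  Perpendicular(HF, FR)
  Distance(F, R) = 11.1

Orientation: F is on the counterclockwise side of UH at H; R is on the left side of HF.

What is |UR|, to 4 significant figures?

64.68

U is at the origin; UH runs at -19.4° with length 23.9, so H = 23.9·(cos -19.4°, sin -19.4°) = (22.54, -7.939). ∠UHF = 151.4°, so HF runs at -19.4° + (180° − 151.4°) = 9.200° from the x-axis; with |HF| = 43.7, F = H + 43.7·(cos 9.200°, sin 9.200°) = (65.68, -0.9518). HF is perpendicular to FR; with |FR| = 11.1 on the left of HF, R = F + 11.1·(-0.1599, 0.9871) = (63.91, 10.01). Then |UR| = |R − U| = 64.68.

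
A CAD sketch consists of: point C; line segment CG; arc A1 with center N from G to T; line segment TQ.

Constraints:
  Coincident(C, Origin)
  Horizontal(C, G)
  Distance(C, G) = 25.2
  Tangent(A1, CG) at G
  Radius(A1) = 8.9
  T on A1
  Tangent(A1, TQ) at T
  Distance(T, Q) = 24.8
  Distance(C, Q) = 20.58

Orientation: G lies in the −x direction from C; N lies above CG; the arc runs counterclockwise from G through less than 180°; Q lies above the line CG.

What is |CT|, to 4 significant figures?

19.00

C is at the origin; CG is horizontal with |CG| = 25.2 and G on the −x side, so G = (-25.20, 0.000). A1 meets CG tangentially, so NG is at right angles to CG, so N = G + (0, 8.9) = (-25.20, 8.900). Since NT ⟂ TQ (tangency), |NQ| = √(8.9² + 24.8²) = 26.35 regardless of where T sits on A1. So Q lies on both circle(C, 20.58) and circle(N, 26.35); the above-CG intersection is Q = (-1.553, 20.52). T is the foot of the tangent from Q: T = (-18.81, 2.708).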